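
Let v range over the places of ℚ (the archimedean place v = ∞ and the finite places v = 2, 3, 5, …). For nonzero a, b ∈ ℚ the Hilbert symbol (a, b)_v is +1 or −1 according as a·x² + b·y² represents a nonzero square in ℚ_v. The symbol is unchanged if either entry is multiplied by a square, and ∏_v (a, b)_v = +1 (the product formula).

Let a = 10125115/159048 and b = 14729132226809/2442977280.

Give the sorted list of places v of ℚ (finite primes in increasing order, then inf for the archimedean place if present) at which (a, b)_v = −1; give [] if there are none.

(a, b) ≡ (1430, 30030) mod (ℚ^×)²; places V = {2, 3, 5, 7, 11, 13, 17, 31, 43, 47, ∞}.
(a,b)_31: α=0, u≡20; β=2, v≡13 (mod 31); (20|31)=+1, (13|31)=-1; sign (−1)^0·+1^2·-1^0 = +1.
(a,b)_17: α=2, u≡9; β=0, v≡13 (mod 17); (9|17)=+1, (13|17)=+1; sign (−1)^0·+1^0·+1^2 = +1.
(a,b)_11: α=1, u≡4; β=1, v≡6 (mod 11); (4|11)=+1, (6|11)=-1; sign (−1)^1·+1^1·-1^1 = +1.
(a,b)_43: α=0, u≡1; β=2, v≡40 (mod 43); (1|43)=+1, (40|43)=+1; sign (−1)^0·+1^2·+1^0 = +1.
(a,b)_5: α=1, u≡1; β=-1, v≡4 (mod 5); (1|5)=+1, (4|5)=+1; sign (−1)^0·+1^-1·+1^1 = +1.
(a,b)_3: α=-2, u≡2; β=-3, v≡2 (mod 3); (2|3)=-1, (2|3)=-1; sign (−1)^0·-1^-3·-1^-2 = -1.
(a,b)_2: α=-3, β=-13; u≡3, v≡7 (mod 8); ε(u)ε(v)=1·1, αω(v)=-3·0, βω(u)=-13·1; sum ≡ 0  ⇒  +1.
(a,b)_7: α=2, u≡2; β=3, v≡3 (mod 7); (2|7)=+1, (3|7)=-1; sign (−1)^0·+1^3·-1^2 = +1.
(a,b)_∞: sgn(1430)=+, sgn(30030)=+, so +1.
(a,b)_47: α=-2, u≡15; β=-2, v≡13 (mod 47); (15|47)=-1, (13|47)=-1; sign (−1)^0·-1^-2·-1^-2 = +1.
(a,b)_13: α=1, u≡2; β=3, v≡10 (mod 13); (2|13)=-1, (10|13)=+1; sign (−1)^0·-1^3·+1^1 = -1.
(1430, 30030 / ℚ) ramifies at {3, 13}: a division algebra.

[3, 13]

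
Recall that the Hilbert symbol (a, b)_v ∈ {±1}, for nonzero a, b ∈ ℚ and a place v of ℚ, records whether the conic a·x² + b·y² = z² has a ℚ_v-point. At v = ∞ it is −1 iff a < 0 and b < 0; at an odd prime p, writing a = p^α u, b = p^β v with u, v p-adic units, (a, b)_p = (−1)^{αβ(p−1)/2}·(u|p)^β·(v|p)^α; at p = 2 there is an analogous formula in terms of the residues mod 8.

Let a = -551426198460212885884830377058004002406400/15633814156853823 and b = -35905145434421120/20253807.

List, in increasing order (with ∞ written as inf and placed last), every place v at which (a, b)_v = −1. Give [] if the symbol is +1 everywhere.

Mod squares: a ≡ -572033, b ≡ -74364290. Check v ∈ {∞, 2, 3, 5, 7, 11, 13, 17, 19, 23, 43}.
v=7: a=7^-9·(≡5), b=7^-3·(≡6) mod 7; (5|7)=-1, (6|7)=-1; (−1)^{-9·-3·3}·(-1)^-3·(-1)^-9 = -1.
v=13: a=13^12·(≡2), b=13^5·(≡2) mod 13; (2|13)=-1, (2|13)=-1; (−1)^{12·5·6}·(-1)^5·(-1)^12 = -1.
v=43: a=43^4·(≡42), b=43^2·(≡28) mod 43; (42|43)=-1, (28|43)=-1; (−1)^{4·2·21}·(-1)^2·(-1)^4 = +1.
v=11: a=11^3·(≡4), b=11^1·(≡4) mod 11; (4|11)=+1, (4|11)=+1; (−1)^{3·1·5}·(+1)^1·(+1)^3 = -1.
v=17: a=17^3·(≡7), b=17^1·(≡1) mod 17; (7|17)=-1, (1|17)=+1; (−1)^{3·1·8}·(-1)^1·(+1)^3 = -1.
v=5: a=5^2·(≡3), b=5^1·(≡3) mod 5; (3|5)=-1, (3|5)=-1; (−1)^{2·1·2}·(-1)^1·(-1)^2 = -1.
v=2: v_2(a)=28, v_2(b)=7; units ≡ 7, 7 (mod 8); ε·ε+αω+βω = 1·1+28·0+7·0 ≡ 1  ⇒  (a,b)_2 = -1.
v=∞: -572033 < 0 and -74364290 < 0  ⇒  (a,b)_∞ = -1.
v=3: a=3^-18·(≡1), b=3^-10·(≡1) mod 3; (1|3)=+1, (1|3)=+1; (−1)^{-18·-10·1}·(+1)^-10·(+1)^-18 = +1.
v=23: a=23^1·(≡5), b=23^1·(≡16) mod 23; (5|23)=-1, (16|23)=+1; (−1)^{1·1·11}·(-1)^1·(+1)^1 = +1.
v=19: a=19^3·(≡18), b=19^1·(≡2) mod 19; (18|19)=-1, (2|19)=-1; (−1)^{3·1·9}·(-1)^1·(-1)^3 = -1.
Ram(-572033, -74364290) = {2, 5, 7, 11, 13, 17, 19, ∞}; no ℚ_2-point on the conic.

[2, 5, 7, 11, 13, 17, 19, inf]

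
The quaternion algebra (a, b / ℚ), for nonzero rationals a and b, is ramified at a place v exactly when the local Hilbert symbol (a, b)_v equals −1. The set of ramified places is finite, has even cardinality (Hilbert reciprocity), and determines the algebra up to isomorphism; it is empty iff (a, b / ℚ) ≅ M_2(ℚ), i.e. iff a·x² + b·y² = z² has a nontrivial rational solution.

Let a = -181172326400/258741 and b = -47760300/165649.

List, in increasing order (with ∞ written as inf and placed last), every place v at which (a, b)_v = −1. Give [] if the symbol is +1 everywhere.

(a, b) ≡ (-609, -3) mod (ℚ^×)²; places V = {2, 3, 5, 7, 11, 13, 19, 29, 37, ∞}.
(a,b)_37: α=-2, u≡17; β=-2, v≡4 (mod 37); (17|37)=-1, (4|37)=+1; sign (−1)^0·-1^-2·+1^-2 = +1.
(a,b)_11: α=0, u≡10; β=-2, v≡10 (mod 11); (10|11)=-1, (10|11)=-1; sign (−1)^0·-1^-2·-1^0 = +1.
(a,b)_13: α=2, u≡2; β=0, v≡12 (mod 13); (2|13)=-1, (12|13)=+1; sign (−1)^0·-1^0·+1^2 = +1.
(a,b)_5: α=2, u≡4; β=2, v≡2 (mod 5); (4|5)=+1, (2|5)=-1; sign (−1)^0·+1^2·-1^2 = +1.
(a,b)_19: α=2, u≡10; β=2, v≡5 (mod 19); (10|19)=-1, (5|19)=+1; sign (−1)^0·-1^2·+1^2 = +1.
(a,b)_29: α=1, u≡12; β=0, v≡3 (mod 29); (12|29)=-1, (3|29)=-1; sign (−1)^0·-1^0·-1^1 = -1.
(a,b)_7: α=-1, u≡4; β=2, v≡1 (mod 7); (4|7)=+1, (1|7)=+1; sign (−1)^0·+1^2·+1^-1 = +1.
(a,b)_3: α=-3, u≡1; β=3, v≡2 (mod 3); (1|3)=+1, (2|3)=-1; sign (−1)^1·+1^3·-1^-3 = +1.
(a,b)_2: α=12, β=2; u≡7, v≡5 (mod 8); ε(u)ε(v)=1·0, αω(v)=12·1, βω(u)=2·0; sum ≡ 0  ⇒  +1.
(a,b)_∞: sgn(-609)=−, sgn(-3)=−, so -1.
(-609, -3 / ℚ) ramifies at {29, ∞}: a division algebra.

[29, inf]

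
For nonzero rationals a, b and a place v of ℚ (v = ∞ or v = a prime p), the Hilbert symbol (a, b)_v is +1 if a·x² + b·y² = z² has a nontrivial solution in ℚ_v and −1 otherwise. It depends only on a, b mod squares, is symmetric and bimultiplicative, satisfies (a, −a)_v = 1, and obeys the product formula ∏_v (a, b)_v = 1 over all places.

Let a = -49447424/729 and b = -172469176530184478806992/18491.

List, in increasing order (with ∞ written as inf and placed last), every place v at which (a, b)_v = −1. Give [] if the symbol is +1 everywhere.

[11, 13, 23, inf]

(a, b) ≡ (-193154, -5811663) mod (ℚ^×)²; places V = {2, 3, 11, 13, 17, 19, 23, 29, 31, 41, ∞}.
(a,b)_19: α=1, u≡15; β=3, v≡5 (mod 19); (15|19)=-1, (5|19)=+1; sign (−1)^1·-1^3·+1^1 = +1.
(a,b)_3: α=-6, u≡1; β=3, v≡2 (mod 3); (1|3)=+1, (2|3)=-1; sign (−1)^0·+1^3·-1^-6 = +1.
(a,b)_31: α=0, u≡19; β=1, v≡6 (mod 31); (19|31)=+1, (6|31)=-1; sign (−1)^0·+1^1·-1^0 = +1.
(a,b)_13: α=1, u≡9; β=3, v≡7 (mod 13); (9|13)=+1, (7|13)=-1; sign (−1)^0·+1^3·-1^1 = -1.
(a,b)_11: α=0, u≡6; β=-1, v≡10 (mod 11); (6|11)=-1, (10|11)=-1; sign (−1)^0·-1^-1·-1^0 = -1.
(a,b)_41: α=0, u≡17; β=-2, v≡10 (mod 41); (17|41)=-1, (10|41)=+1; sign (−1)^0·-1^-2·+1^0 = +1.
(a,b)_23: α=1, u≡21; β=3, v≡19 (mod 23); (21|23)=-1, (19|23)=-1; sign (−1)^1·-1^3·-1^1 = -1.
(a,b)_29: α=0, u≡3; β=2, v≡20 (mod 29); (3|29)=-1, (20|29)=+1; sign (−1)^0·-1^2·+1^0 = +1.
(a,b)_2: α=9, β=4; u≡7, v≡1 (mod 8); ε(u)ε(v)=1·0, αω(v)=9·0, βω(u)=4·0; sum ≡ 0  ⇒  +1.
(a,b)_∞: sgn(-193154)=−, sgn(-5811663)=−, so -1.
(a,b)_17: α=1, u≡3; β=4, v≡4 (mod 17); (3|17)=-1, (4|17)=+1; sign (−1)^0·-1^4·+1^1 = +1.
|Ram(-193154, -5811663)| = 4, even; anisotropic at {11, 13, 23, ∞}.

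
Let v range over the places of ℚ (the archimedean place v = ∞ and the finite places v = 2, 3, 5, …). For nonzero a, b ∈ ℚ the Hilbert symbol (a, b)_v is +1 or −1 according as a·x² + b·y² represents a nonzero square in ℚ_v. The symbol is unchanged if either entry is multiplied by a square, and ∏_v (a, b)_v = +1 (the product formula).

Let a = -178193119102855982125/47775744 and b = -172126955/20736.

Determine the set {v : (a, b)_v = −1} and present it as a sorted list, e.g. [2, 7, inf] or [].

Mod squares: a ≡ -85, b ≡ -12155. Check v ∈ {∞, 2, 3, 5, 7, 11, 13, 17}.
v=7: a=7^4·(≡3), b=7^2·(≡4) mod 7; (3|7)=-1, (4|7)=+1; (−1)^{4·2·3}·(-1)^2·(+1)^4 = +1.
v=11: a=11^4·(≡1), b=11^1·(≡2) mod 11; (1|11)=+1, (2|11)=-1; (−1)^{4·1·5}·(+1)^1·(-1)^4 = +1.
v=∞: -85 < 0 and -12155 < 0  ⇒  (a,b)_∞ = -1.
v=5: a=5^3·(≡2), b=5^1·(≡4) mod 5; (2|5)=-1, (4|5)=+1; (−1)^{3·1·2}·(-1)^1·(+1)^3 = -1.
v=17: a=17^5·(≡14), b=17^3·(≡8) mod 17; (14|17)=-1, (8|17)=+1; (−1)^{5·3·8}·(-1)^3·(+1)^5 = -1.
v=2: v_2(a)=-16, v_2(b)=-8; units ≡ 3, 5 (mod 8); ε·ε+αω+βω = 1·0+-16·1+-8·1 ≡ 0  ⇒  (a,b)_2 = +1.
v=3: a=3^-6·(≡2), b=3^-4·(≡1) mod 3; (2|3)=-1, (1|3)=+1; (−1)^{-6·-4·1}·(-1)^-4·(+1)^-6 = +1.
v=13: a=13^4·(≡8), b=13^1·(≡4) mod 13; (8|13)=-1, (4|13)=+1; (−1)^{4·1·6}·(-1)^1·(+1)^4 = -1.
(-85, -12155 / ℚ) ramifies at {5, 13, 17, ∞}: a division algebra.

[5, 13, 17, inf]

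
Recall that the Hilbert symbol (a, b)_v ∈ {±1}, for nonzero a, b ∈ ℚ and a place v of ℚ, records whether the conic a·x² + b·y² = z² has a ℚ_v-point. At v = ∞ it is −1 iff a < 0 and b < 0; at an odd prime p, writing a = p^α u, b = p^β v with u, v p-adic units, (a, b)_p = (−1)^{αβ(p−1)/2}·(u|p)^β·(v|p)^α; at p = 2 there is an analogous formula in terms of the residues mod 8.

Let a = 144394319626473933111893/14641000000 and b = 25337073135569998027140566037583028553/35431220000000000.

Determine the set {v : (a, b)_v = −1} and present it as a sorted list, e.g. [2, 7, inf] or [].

[2, 3, 17, 19, 29, 43]

(a, b) ≡ (23693, 179826) mod (ℚ^×)²; places V = {2, 3, 5, 7, 11, 17, 19, 29, 41, 43, ∞}.
(a,b)_∞: sgn(23693)=+, sgn(179826)=+, so +1.
(a,b)_5: α=-6, u≡2; β=-10, v≡1 (mod 5); (2|5)=-1, (1|5)=+1; sign (−1)^0·-1^-10·+1^-6 = +1.
(a,b)_19: α=1, u≡2; β=2, v≡3 (mod 19); (2|19)=-1, (3|19)=-1; sign (−1)^0·-1^2·-1^1 = -1.
(a,b)_29: α=1, u≡22; β=2, v≡21 (mod 29); (22|29)=+1, (21|29)=-1; sign (−1)^0·+1^2·-1^1 = -1.
(a,b)_43: α=3, u≡41; β=5, v≡16 (mod 43); (41|43)=+1, (16|43)=+1; sign (−1)^1·+1^5·+1^3 = -1.
(a,b)_17: α=2, u≡3; β=3, v≡1 (mod 17); (3|17)=-1, (1|17)=+1; sign (−1)^0·-1^3·+1^2 = -1.
(a,b)_11: α=-4, u≡6; β=-6, v≡3 (mod 11); (6|11)=-1, (3|11)=+1; sign (−1)^0·-1^-6·+1^-4 = +1.
(a,b)_3: α=0, u≡2; β=1, v≡2 (mod 3); (2|3)=-1, (2|3)=-1; sign (−1)^0·-1^1·-1^0 = -1.
(a,b)_41: α=6, u≡18; β=9, v≡2 (mod 41); (18|41)=+1, (2|41)=+1; sign (−1)^0·+1^9·+1^6 = +1.
(a,b)_7: α=4, u≡6; β=6, v≡5 (mod 7); (6|7)=-1, (5|7)=-1; sign (−1)^0·-1^6·-1^4 = +1.
(a,b)_2: α=-6, β=-11; u≡5, v≡1 (mod 8); ε(u)ε(v)=0·0, αω(v)=-6·0, βω(u)=-11·1; sum ≡ 1  ⇒  -1.
|Ram(23693, 179826)| = 6, even; anisotropic at {2, 3, 17, 19, 29, 43}.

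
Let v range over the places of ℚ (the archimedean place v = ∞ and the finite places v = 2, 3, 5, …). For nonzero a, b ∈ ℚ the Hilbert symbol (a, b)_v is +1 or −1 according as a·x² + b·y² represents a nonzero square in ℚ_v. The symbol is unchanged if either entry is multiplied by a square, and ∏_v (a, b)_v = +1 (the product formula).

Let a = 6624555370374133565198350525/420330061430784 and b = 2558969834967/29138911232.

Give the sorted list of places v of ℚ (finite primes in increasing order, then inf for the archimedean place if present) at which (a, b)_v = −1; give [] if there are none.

[7, 19, 31, 37]

Mod squares: a ≡ 369334, b ≡ 1406. Check v ∈ {∞, 2, 3, 5, 7, 11, 13, 17, 19, 23, 31, 37, 41}.
v=7: a=7^1·(≡3), b=7^2·(≡3) mod 7; (3|7)=-1, (3|7)=-1; (−1)^{1·2·3}·(-1)^2·(-1)^1 = -1.
v=31: a=31^1·(≡2), b=31^0·(≡27) mod 31; (2|31)=+1, (27|31)=-1; (−1)^{1·0·15}·(+1)^0·(-1)^1 = -1.
v=5: a=5^2·(≡4), b=5^0·(≡1) mod 5; (4|5)=+1, (1|5)=+1; (−1)^{2·0·2}·(+1)^0·(+1)^2 = +1.
v=11: a=11^2·(≡5), b=11^0·(≡9) mod 11; (5|11)=+1, (9|11)=+1; (−1)^{2·0·5}·(+1)^0·(+1)^2 = +1.
v=37: a=37^5·(≡18), b=37^1·(≡9) mod 37; (18|37)=-1, (9|37)=+1; (−1)^{5·1·18}·(-1)^1·(+1)^5 = -1.
v=3: a=3^-4·(≡1), b=3^2·(≡2) mod 3; (1|3)=+1, (2|3)=-1; (−1)^{-4·2·1}·(+1)^2·(-1)^-4 = +1.
v=19: a=19^2·(≡3), b=19^1·(≡7) mod 19; (3|19)=-1, (7|19)=+1; (−1)^{2·1·9}·(-1)^1·(+1)^2 = -1.
v=17: a=17^4·(≡9), b=17^2·(≡3) mod 17; (9|17)=+1, (3|17)=-1; (−1)^{4·2·8}·(+1)^2·(-1)^4 = +1.
v=23: a=23^-1·(≡6), b=23^-2·(≡18) mod 23; (6|23)=+1, (18|23)=+1; (−1)^{-1·-2·11}·(+1)^-2·(+1)^-1 = +1.
v=13: a=13^6·(≡4), b=13^4·(≡5) mod 13; (4|13)=+1, (5|13)=-1; (−1)^{6·4·6}·(+1)^4·(-1)^6 = +1.
v=∞: 369334 > 0 and 1406 > 0  ⇒  (a,b)_∞ = +1.
v=2: v_2(a)=-27, v_2(b)=-15; units ≡ 3, 7 (mod 8); ε·ε+αω+βω = 1·1+-27·0+-15·1 ≡ 0  ⇒  (a,b)_2 = +1.
v=41: a=41^-2·(≡3), b=41^-2·(≡15) mod 41; (3|41)=-1, (15|41)=-1; (−1)^{-2·-2·20}·(-1)^-2·(-1)^-2 = +1.
Ram(369334, 1406) = {7, 19, 31, 37}; no ℚ_7-point on the conic.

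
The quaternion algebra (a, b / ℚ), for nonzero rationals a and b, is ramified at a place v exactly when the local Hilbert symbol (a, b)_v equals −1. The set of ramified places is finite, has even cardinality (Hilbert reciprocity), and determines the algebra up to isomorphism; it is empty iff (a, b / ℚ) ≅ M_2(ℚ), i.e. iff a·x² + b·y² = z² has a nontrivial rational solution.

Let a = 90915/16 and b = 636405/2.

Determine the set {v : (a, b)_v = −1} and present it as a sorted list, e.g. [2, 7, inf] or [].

(a, b) ≡ (90915, 1272810) mod (ℚ^×)²; places V = {2, 3, 5, 7, 11, 19, 29, ∞}.
(a,b)_11: α=1, u≡3; β=1, v≡3 (mod 11); (3|11)=+1, (3|11)=+1; sign (−1)^1·+1^1·+1^1 = -1.
(a,b)_29: α=1, u≡2; β=1, v≡25 (mod 29); (2|29)=-1, (25|29)=+1; sign (−1)^0·-1^1·+1^1 = -1.
(a,b)_5: α=1, u≡3; β=1, v≡3 (mod 5); (3|5)=-1, (3|5)=-1; sign (−1)^0·-1^1·-1^1 = +1.
(a,b)_∞: sgn(90915)=+, sgn(1272810)=+, so +1.
(a,b)_3: α=1, u≡2; β=1, v≡1 (mod 3); (2|3)=-1, (1|3)=+1; sign (−1)^1·-1^1·+1^1 = +1.
(a,b)_2: α=-4, β=-1; u≡3, v≡5 (mod 8); ε(u)ε(v)=1·0, αω(v)=-4·1, βω(u)=-1·1; sum ≡ 1  ⇒  -1.
(a,b)_19: α=1, u≡1; β=1, v≡18 (mod 19); (1|19)=+1, (18|19)=-1; sign (−1)^1·+1^1·-1^1 = +1.
(a,b)_7: α=0, u≡3; β=1, v≡3 (mod 7); (3|7)=-1, (3|7)=-1; sign (−1)^0·-1^1·-1^0 = -1.
(90915, 1272810 / ℚ) ramifies at {2, 7, 11, 29}: a division algebra.

[2, 7, 11, 29]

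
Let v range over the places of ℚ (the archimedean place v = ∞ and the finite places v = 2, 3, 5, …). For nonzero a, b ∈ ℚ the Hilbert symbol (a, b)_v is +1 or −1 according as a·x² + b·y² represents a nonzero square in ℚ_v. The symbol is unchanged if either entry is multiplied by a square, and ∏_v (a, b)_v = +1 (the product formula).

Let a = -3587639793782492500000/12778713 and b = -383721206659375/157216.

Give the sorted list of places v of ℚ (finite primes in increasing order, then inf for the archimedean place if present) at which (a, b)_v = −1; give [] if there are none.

Mod squares: a ≡ -2210, b ≡ -152830. Check v ∈ {∞, 2, 3, 5, 13, 17, 29, 31}.
v=13: a=13^3·(≡1), b=13^2·(≡11) mod 13; (1|13)=+1, (11|13)=-1; (−1)^{3·2·6}·(+1)^2·(-1)^3 = -1.
v=29: a=29^4·(≡16), b=29^3·(≡18) mod 29; (16|29)=+1, (18|29)=-1; (−1)^{4·3·14}·(+1)^3·(-1)^4 = +1.
v=17: a=17^-5·(≡10), b=17^-3·(≡5) mod 17; (10|17)=-1, (5|17)=-1; (−1)^{-5·-3·8}·(-1)^-3·(-1)^-5 = +1.
v=5: a=5^7·(≡2), b=5^5·(≡4) mod 5; (2|5)=-1, (4|5)=+1; (−1)^{7·5·2}·(-1)^5·(+1)^7 = -1.
v=3: a=3^-2·(≡1), b=3^0·(≡2) mod 3; (1|3)=+1, (2|3)=-1; (−1)^{-2·0·1}·(+1)^0·(-1)^-2 = +1.
v=31: a=31^4·(≡17), b=31^3·(≡11) mod 31; (17|31)=-1, (11|31)=-1; (−1)^{4·3·15}·(-1)^3·(-1)^4 = -1.
v=∞: -2210 < 0 and -152830 < 0  ⇒  (a,b)_∞ = -1.
v=2: v_2(a)=5, v_2(b)=-5; units ≡ 7, 1 (mod 8); ε·ε+αω+βω = 1·0+5·0+-5·0 ≡ 0  ⇒  (a,b)_2 = +1.
Ram(-2210, -152830) = {5, 13, 31, ∞}; no ℚ_5-point on the conic.

[5, 13, 31, inf]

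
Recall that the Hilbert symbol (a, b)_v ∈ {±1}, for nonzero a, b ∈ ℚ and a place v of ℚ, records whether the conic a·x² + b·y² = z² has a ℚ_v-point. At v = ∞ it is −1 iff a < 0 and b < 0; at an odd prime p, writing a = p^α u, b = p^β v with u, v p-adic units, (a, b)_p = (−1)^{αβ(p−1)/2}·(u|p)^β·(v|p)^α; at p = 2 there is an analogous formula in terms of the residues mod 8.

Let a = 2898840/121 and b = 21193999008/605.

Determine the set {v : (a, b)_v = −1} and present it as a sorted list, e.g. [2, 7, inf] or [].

[2, 3, 17, 19]

Mod squares: a ≡ 14790, b ≡ 135165810. Check v ∈ {∞, 2, 3, 5, 7, 11, 13, 17, 19, 29, 37}.
v=29: a=29^1·(≡11), b=29^1·(≡14) mod 29; (11|29)=-1, (14|29)=-1; (−1)^{1·1·14}·(-1)^1·(-1)^1 = +1.
v=3: a=3^1·(≡1), b=3^1·(≡1) mod 3; (1|3)=+1, (1|3)=+1; (−1)^{1·1·1}·(+1)^1·(+1)^1 = -1.
v=2: v_2(a)=3, v_2(b)=5; units ≡ 3, 1 (mod 8); ε·ε+αω+βω = 1·0+3·0+5·1 ≡ 1  ⇒  (a,b)_2 = -1.
v=5: a=5^1·(≡3), b=5^-1·(≡3) mod 5; (3|5)=-1, (3|5)=-1; (−1)^{1·-1·2}·(-1)^-1·(-1)^1 = +1.
v=37: a=37^0·(≡26), b=37^1·(≡30) mod 37; (26|37)=+1, (30|37)=+1; (−1)^{0·1·18}·(+1)^1·(+1)^0 = +1.
v=13: a=13^0·(≡12), b=13^1·(≡4) mod 13; (12|13)=+1, (4|13)=+1; (−1)^{0·1·6}·(+1)^1·(+1)^0 = +1.
v=17: a=17^1·(≡5), b=17^1·(≡8) mod 17; (5|17)=-1, (8|17)=+1; (−1)^{1·1·8}·(-1)^1·(+1)^1 = -1.
v=11: a=11^-2·(≡10), b=11^-2·(≡10) mod 11; (10|11)=-1, (10|11)=-1; (−1)^{-2·-2·5}·(-1)^-2·(-1)^-2 = +1.
v=7: a=7^2·(≡5), b=7^2·(≡6) mod 7; (5|7)=-1, (6|7)=-1; (−1)^{2·2·3}·(-1)^2·(-1)^2 = +1.
v=19: a=19^0·(≡15), b=19^1·(≡3) mod 19; (15|19)=-1, (3|19)=-1; (−1)^{0·1·9}·(-1)^1·(-1)^0 = -1.
v=∞: 14790 > 0 and 135165810 > 0  ⇒  (a,b)_∞ = +1.
|Ram(14790, 135165810)| = 4, even; anisotropic at {2, 3, 17, 19}.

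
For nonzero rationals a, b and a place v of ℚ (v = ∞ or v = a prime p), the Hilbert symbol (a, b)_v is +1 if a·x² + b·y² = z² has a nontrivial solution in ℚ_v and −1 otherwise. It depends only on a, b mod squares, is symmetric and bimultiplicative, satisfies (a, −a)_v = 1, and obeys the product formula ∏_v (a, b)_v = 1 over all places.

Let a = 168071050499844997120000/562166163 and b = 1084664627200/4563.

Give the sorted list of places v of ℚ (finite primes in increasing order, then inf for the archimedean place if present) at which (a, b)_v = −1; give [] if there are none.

Mod squares: a ≡ 21, b ≡ 561. Check v ∈ {∞, 2, 3, 5, 7, 11, 13, 17}.
v=7: a=7^3·(≡6), b=7^2·(≡1) mod 7; (6|7)=-1, (1|7)=+1; (−1)^{3·2·3}·(-1)^2·(+1)^3 = +1.
v=17: a=17^6·(≡9), b=17^3·(≡1) mod 17; (9|17)=+1, (1|17)=+1; (−1)^{6·3·8}·(+1)^3·(+1)^6 = +1.
v=13: a=13^-4·(≡8), b=13^-2·(≡11) mod 13; (8|13)=-1, (11|13)=-1; (−1)^{-4·-2·6}·(-1)^-2·(-1)^-4 = +1.
v=3: a=3^-9·(≡1), b=3^-3·(≡1) mod 3; (1|3)=+1, (1|3)=+1; (−1)^{-9·-3·1}·(+1)^-3·(+1)^-9 = -1.
v=5: a=5^4·(≡4), b=5^2·(≡1) mod 5; (4|5)=+1, (1|5)=+1; (−1)^{4·2·2}·(+1)^2·(+1)^4 = +1.
v=∞: 21 > 0 and 561 > 0  ⇒  (a,b)_∞ = +1.
v=11: a=11^2·(≡8), b=11^1·(≡7) mod 11; (8|11)=-1, (7|11)=-1; (−1)^{2·1·5}·(-1)^1·(-1)^2 = -1.
v=2: v_2(a)=28, v_2(b)=14; units ≡ 5, 1 (mod 8); ε·ε+αω+βω = 0·0+28·0+14·1 ≡ 0  ⇒  (a,b)_2 = +1.
|Ram(21, 561)| = 2, even; anisotropic at {3, 11}.

[3, 11]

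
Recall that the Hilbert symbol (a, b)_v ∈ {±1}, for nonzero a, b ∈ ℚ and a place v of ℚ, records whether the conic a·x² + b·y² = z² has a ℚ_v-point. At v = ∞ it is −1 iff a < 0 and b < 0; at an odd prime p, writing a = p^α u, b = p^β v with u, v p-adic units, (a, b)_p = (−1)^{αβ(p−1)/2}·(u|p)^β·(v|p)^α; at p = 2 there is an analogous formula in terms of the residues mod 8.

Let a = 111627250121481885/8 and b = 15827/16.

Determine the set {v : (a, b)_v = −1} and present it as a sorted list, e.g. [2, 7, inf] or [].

Mod squares: a ≡ 99028570, b ≡ 323. Check v ∈ {∞, 2, 3, 5, 7, 17, 19, 23, 31, 43}.
v=∞: 99028570 > 0 and 323 > 0  ⇒  (a,b)_∞ = +1.
v=3: a=3^2·(≡1), b=3^0·(≡2) mod 3; (1|3)=+1, (2|3)=-1; (−1)^{2·0·1}·(+1)^0·(-1)^2 = +1.
v=23: a=23^1·(≡4), b=23^0·(≡16) mod 23; (4|23)=+1, (16|23)=+1; (−1)^{1·0·11}·(+1)^0·(+1)^1 = +1.
v=7: a=7^4·(≡4), b=7^2·(≡4) mod 7; (4|7)=+1, (4|7)=+1; (−1)^{4·2·3}·(+1)^2·(+1)^4 = +1.
v=43: a=43^1·(≡12), b=43^0·(≡19) mod 43; (12|43)=-1, (19|43)=-1; (−1)^{1·0·21}·(-1)^0·(-1)^1 = -1.
v=17: a=17^3·(≡12), b=17^1·(≡4) mod 17; (12|17)=-1, (4|17)=+1; (−1)^{3·1·8}·(-1)^1·(+1)^3 = -1.
v=31: a=31^1·(≡15), b=31^0·(≡3) mod 31; (15|31)=-1, (3|31)=-1; (−1)^{1·0·15}·(-1)^0·(-1)^1 = -1.
v=2: v_2(a)=-3, v_2(b)=-4; units ≡ 5, 3 (mod 8); ε·ε+αω+βω = 0·1+-3·1+-4·1 ≡ 1  ⇒  (a,b)_2 = -1.
v=19: a=19^3·(≡1), b=19^1·(≡1) mod 19; (1|19)=+1, (1|19)=+1; (−1)^{3·1·9}·(+1)^1·(+1)^3 = -1.
v=5: a=5^1·(≡4), b=5^0·(≡2) mod 5; (4|5)=+1, (2|5)=-1; (−1)^{1·0·2}·(+1)^0·(-1)^1 = -1.
(99028570, 323 / ℚ) ramifies at {2, 5, 17, 19, 31, 43}: a division algebra.

[2, 5, 17, 19, 31, 43]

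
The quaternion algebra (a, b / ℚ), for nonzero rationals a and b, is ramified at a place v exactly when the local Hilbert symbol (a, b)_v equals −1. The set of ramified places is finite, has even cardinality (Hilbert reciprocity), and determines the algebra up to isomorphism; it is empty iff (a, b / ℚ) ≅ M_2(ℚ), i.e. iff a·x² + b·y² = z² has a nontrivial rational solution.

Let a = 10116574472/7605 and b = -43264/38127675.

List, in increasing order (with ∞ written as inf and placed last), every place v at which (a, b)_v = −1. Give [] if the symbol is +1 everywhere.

[2, 5, 17, 23]

(a, b) ≡ (121210, -3) mod (ℚ^×)²; places V = {2, 3, 5, 13, 17, 19, 23, 31, ∞}.
(a,b)_17: α=3, u≡6; β=0, v≡5 (mod 17); (6|17)=-1, (5|17)=-1; sign (−1)^0·-1^0·-1^3 = -1.
(a,b)_∞: sgn(121210)=+, sgn(-3)=−, so +1.
(a,b)_3: α=-2, u≡1; β=-1, v≡2 (mod 3); (1|3)=+1, (2|3)=-1; sign (−1)^0·+1^-1·-1^-2 = +1.
(a,b)_13: α=-2, u≡5; β=2, v≡4 (mod 13); (5|13)=-1, (4|13)=+1; sign (−1)^0·-1^2·+1^-2 = +1.
(a,b)_2: α=3, β=8; u≡5, v≡5 (mod 8); ε(u)ε(v)=0·0, αω(v)=3·1, βω(u)=8·1; sum ≡ 1  ⇒  -1.
(a,b)_5: α=-1, u≡2; β=-2, v≡3 (mod 5); (2|5)=-1, (3|5)=-1; sign (−1)^0·-1^-2·-1^-1 = -1.
(a,b)_19: α=2, u≡5; β=0, v≡4 (mod 19); (5|19)=+1, (4|19)=+1; sign (−1)^0·+1^0·+1^2 = +1.
(a,b)_23: α=1, u≡2; β=-2, v≡10 (mod 23); (2|23)=+1, (10|23)=-1; sign (−1)^0·+1^-2·-1^1 = -1.
(a,b)_31: α=1, u≡2; β=-2, v≡10 (mod 31); (2|31)=+1, (10|31)=+1; sign (−1)^0·+1^-2·+1^1 = +1.
|Ram(121210, -3)| = 4, even; anisotropic at {2, 5, 17, 23}.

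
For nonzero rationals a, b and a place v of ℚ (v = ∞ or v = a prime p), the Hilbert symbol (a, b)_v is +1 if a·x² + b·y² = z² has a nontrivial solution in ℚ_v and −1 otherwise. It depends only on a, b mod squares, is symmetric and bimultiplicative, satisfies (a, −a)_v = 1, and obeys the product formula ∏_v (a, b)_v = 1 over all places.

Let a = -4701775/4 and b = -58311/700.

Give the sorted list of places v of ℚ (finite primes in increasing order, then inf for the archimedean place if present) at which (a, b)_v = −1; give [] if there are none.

Mod squares: a ≡ -188071, b ≡ -45353. Check v ∈ {∞, 2, 3, 5, 7, 11, 13, 17, 19, 23, 31, 37}.
v=∞: -188071 < 0 and -45353 < 0  ⇒  (a,b)_∞ = -1.
v=11: a=11^0·(≡8), b=11^1·(≡8) mod 11; (8|11)=-1, (8|11)=-1; (−1)^{0·1·5}·(-1)^1·(-1)^0 = -1.
v=31: a=31^0·(≡22), b=31^1·(≡4) mod 31; (22|31)=-1, (4|31)=+1; (−1)^{0·1·15}·(-1)^1·(+1)^0 = -1.
v=2: v_2(a)=-2, v_2(b)=-2; units ≡ 1, 7 (mod 8); ε·ε+αω+βω = 0·1+-2·0+-2·0 ≡ 0  ⇒  (a,b)_2 = +1.
v=17: a=17^1·(≡8), b=17^0·(≡11) mod 17; (8|17)=+1, (11|17)=-1; (−1)^{1·0·8}·(+1)^0·(-1)^1 = -1.
v=5: a=5^2·(≡1), b=5^-2·(≡3) mod 5; (1|5)=+1, (3|5)=-1; (−1)^{2·-2·2}·(+1)^-2·(-1)^2 = +1.
v=7: a=7^0·(≡5), b=7^-1·(≡3) mod 7; (5|7)=-1, (3|7)=-1; (−1)^{0·-1·3}·(-1)^-1·(-1)^0 = -1.
v=37: a=37^1·(≡5), b=37^0·(≡12) mod 37; (5|37)=-1, (12|37)=+1; (−1)^{1·0·18}·(-1)^0·(+1)^1 = +1.
v=23: a=23^1·(≡17), b=23^0·(≡4) mod 23; (17|23)=-1, (4|23)=+1; (−1)^{1·0·11}·(-1)^0·(+1)^1 = +1.
v=19: a=19^0·(≡15), b=19^1·(≡16) mod 19; (15|19)=-1, (16|19)=+1; (−1)^{0·1·9}·(-1)^1·(+1)^0 = -1.
v=13: a=13^1·(≡6), b=13^0·(≡3) mod 13; (6|13)=-1, (3|13)=+1; (−1)^{1·0·6}·(-1)^0·(+1)^1 = +1.
v=3: a=3^0·(≡2), b=3^2·(≡1) mod 3; (2|3)=-1, (1|3)=+1; (−1)^{0·2·1}·(-1)^2·(+1)^0 = +1.
(-188071, -45353 / ℚ) ramifies at {7, 11, 17, 19, 31, ∞}: a division algebra.

[7, 11, 17, 19, 31, inf]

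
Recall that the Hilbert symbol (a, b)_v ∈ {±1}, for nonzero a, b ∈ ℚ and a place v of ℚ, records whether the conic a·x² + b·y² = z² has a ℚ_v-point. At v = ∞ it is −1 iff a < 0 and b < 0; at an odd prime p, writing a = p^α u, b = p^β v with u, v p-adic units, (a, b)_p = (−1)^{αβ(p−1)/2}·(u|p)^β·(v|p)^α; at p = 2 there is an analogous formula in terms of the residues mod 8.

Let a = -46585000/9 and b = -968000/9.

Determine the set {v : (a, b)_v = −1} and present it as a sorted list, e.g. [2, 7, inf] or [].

[11, inf]

(a, b) ≡ (-154, -5) mod (ℚ^×)²; places V = {2, 3, 5, 7, 11, ∞}.
(a,b)_11: α=3, u≡10; β=2, v≡7 (mod 11); (10|11)=-1, (7|11)=-1; sign (−1)^0·-1^2·-1^3 = -1.
(a,b)_2: α=3, β=6; u≡3, v≡3 (mod 8); ε(u)ε(v)=1·1, αω(v)=3·1, βω(u)=6·1; sum ≡ 0  ⇒  +1.
(a,b)_3: α=-2, u≡2; β=-2, v≡1 (mod 3); (2|3)=-1, (1|3)=+1; sign (−1)^0·-1^-2·+1^-2 = +1.
(a,b)_5: α=4, u≡1; β=3, v≡4 (mod 5); (1|5)=+1, (4|5)=+1; sign (−1)^0·+1^3·+1^4 = +1.
(a,b)_7: α=1, u≡6; β=0, v≡1 (mod 7); (6|7)=-1, (1|7)=+1; sign (−1)^0·-1^0·+1^1 = +1.
(a,b)_∞: sgn(-154)=−, sgn(-5)=−, so -1.
|Ram(-154, -5)| = 2, even; anisotropic at {11, ∞}.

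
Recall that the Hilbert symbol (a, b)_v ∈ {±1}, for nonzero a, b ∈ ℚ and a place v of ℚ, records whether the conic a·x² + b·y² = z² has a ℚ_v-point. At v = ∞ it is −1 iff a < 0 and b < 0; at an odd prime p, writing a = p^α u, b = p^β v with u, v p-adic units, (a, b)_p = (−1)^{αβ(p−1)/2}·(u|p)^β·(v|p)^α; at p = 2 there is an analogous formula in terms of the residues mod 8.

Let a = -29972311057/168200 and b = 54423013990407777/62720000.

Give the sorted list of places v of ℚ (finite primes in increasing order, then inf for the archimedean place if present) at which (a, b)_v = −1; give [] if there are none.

(a, b) ≡ (-670514, 627874) mod (ℚ^×)²; places V = {2, 3, 5, 7, 11, 13, 17, 19, 23, 29, 31, 37, 41, ∞}.
(a,b)_7: α=0, u≡1; β=-2, v≡1 (mod 7); (1|7)=+1, (1|7)=+1; sign (−1)^0·+1^-2·+1^0 = +1.
(a,b)_41: α=1, u≡20; β=1, v≡33 (mod 41); (20|41)=+1, (33|41)=+1; sign (−1)^0·+1^1·+1^1 = +1.
(a,b)_17: α=1, u≡1; β=0, v≡13 (mod 17); (1|17)=+1, (13|17)=+1; sign (−1)^0·+1^0·+1^1 = +1.
(a,b)_3: α=0, u≡1; β=2, v≡1 (mod 3); (1|3)=+1, (1|3)=+1; sign (−1)^0·+1^2·+1^0 = +1.
(a,b)_11: α=0, u≡7; β=4, v≡5 (mod 11); (7|11)=-1, (5|11)=+1; sign (−1)^0·-1^4·+1^0 = +1.
(a,b)_2: α=-3, β=-11; u≡7, v≡1 (mod 8); ε(u)ε(v)=1·0, αω(v)=-3·0, βω(u)=-11·0; sum ≡ 0  ⇒  +1.
(a,b)_∞: sgn(-670514)=−, sgn(627874)=+, so +1.
(a,b)_5: α=-2, u≡1; β=-4, v≡1 (mod 5); (1|5)=+1, (1|5)=+1; sign (−1)^0·+1^-4·+1^-2 = +1.
(a,b)_37: α=1, u≡19; β=2, v≡34 (mod 37); (19|37)=-1, (34|37)=+1; sign (−1)^0·-1^2·+1^1 = +1.
(a,b)_23: α=2, u≡20; β=0, v≡15 (mod 23); (20|23)=-1, (15|23)=-1; sign (−1)^0·-1^0·-1^2 = +1.
(a,b)_19: α=0, u≡18; β=1, v≡6 (mod 19); (18|19)=-1, (6|19)=+1; sign (−1)^0·-1^1·+1^0 = -1.
(a,b)_13: α=3, u≡11; β=1, v≡4 (mod 13); (11|13)=-1, (4|13)=+1; sign (−1)^0·-1^1·+1^3 = -1.
(a,b)_29: α=-2, u≡24; β=0, v≡4 (mod 29); (24|29)=+1, (4|29)=+1; sign (−1)^0·+1^0·+1^-2 = +1.
(a,b)_31: α=0, u≡4; β=3, v≡24 (mod 31); (4|31)=+1, (24|31)=-1; sign (−1)^0·+1^3·-1^0 = +1.
|Ram(-670514, 627874)| = 2, even; anisotropic at {13, 19}.

[13, 19]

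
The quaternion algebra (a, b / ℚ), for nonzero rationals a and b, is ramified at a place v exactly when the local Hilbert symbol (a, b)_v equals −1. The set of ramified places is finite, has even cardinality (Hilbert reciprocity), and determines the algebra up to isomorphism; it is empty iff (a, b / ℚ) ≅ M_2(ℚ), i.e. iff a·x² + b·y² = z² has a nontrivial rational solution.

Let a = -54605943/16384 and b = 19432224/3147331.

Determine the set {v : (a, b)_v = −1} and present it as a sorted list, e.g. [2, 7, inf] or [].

Mod squares: a ≡ -7, b ≡ 646. Check v ∈ {∞, 2, 3, 7, 11, 17, 19, 37}.
v=7: a=7^5·(≡5), b=7^2·(≡1) mod 7; (5|7)=-1, (1|7)=+1; (−1)^{5·2·3}·(-1)^2·(+1)^5 = +1.
v=2: v_2(a)=-14, v_2(b)=5; units ≡ 1, 3 (mod 8); ε·ε+αω+βω = 0·1+-14·1+5·0 ≡ 0  ⇒  (a,b)_2 = +1.
v=∞: -7 < 0 and 646 > 0  ⇒  (a,b)_∞ = +1.
v=37: a=37^0·(≡28), b=37^-2·(≡24) mod 37; (28|37)=+1, (24|37)=-1; (−1)^{0·-2·18}·(+1)^-2·(-1)^0 = +1.
v=3: a=3^2·(≡2), b=3^6·(≡1) mod 3; (2|3)=-1, (1|3)=+1; (−1)^{2·6·1}·(-1)^6·(+1)^2 = +1.
v=17: a=17^0·(≡14), b=17^1·(≡13) mod 17; (14|17)=-1, (13|17)=+1; (−1)^{0·1·8}·(-1)^1·(+1)^0 = -1.
v=11: a=11^0·(≡3), b=11^-2·(≡6) mod 11; (3|11)=+1, (6|11)=-1; (−1)^{0·-2·5}·(+1)^-2·(-1)^0 = +1.
v=19: a=19^2·(≡12), b=19^-1·(≡18) mod 19; (12|19)=-1, (18|19)=-1; (−1)^{2·-1·9}·(-1)^-1·(-1)^2 = -1.
(-7, 646 / ℚ) ramifies at {17, 19}: a division algebra.

[17, 19]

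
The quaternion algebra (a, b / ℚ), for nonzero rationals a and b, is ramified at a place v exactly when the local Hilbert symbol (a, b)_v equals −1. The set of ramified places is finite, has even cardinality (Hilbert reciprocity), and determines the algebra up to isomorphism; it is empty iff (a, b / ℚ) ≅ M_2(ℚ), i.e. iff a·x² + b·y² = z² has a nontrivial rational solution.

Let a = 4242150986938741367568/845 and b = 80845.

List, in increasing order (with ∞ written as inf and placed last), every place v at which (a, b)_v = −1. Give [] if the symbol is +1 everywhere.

[5, 11, 23, 37]

Mod squares: a ≡ 811965, b ≡ 80845. Check v ∈ {∞, 2, 3, 5, 7, 11, 13, 17, 19, 23, 37}.
v=5: a=5^-1·(≡2), b=5^1·(≡4) mod 5; (2|5)=-1, (4|5)=+1; (−1)^{-1·1·2}·(-1)^1·(+1)^-1 = -1.
v=19: a=19^3·(≡4), b=19^1·(≡18) mod 19; (4|19)=+1, (18|19)=-1; (−1)^{3·1·9}·(+1)^1·(-1)^3 = +1.
v=7: a=7^5·(≡3), b=7^0·(≡2) mod 7; (3|7)=-1, (2|7)=+1; (−1)^{5·0·3}·(-1)^0·(+1)^5 = +1.
v=∞: 811965 > 0 and 80845 > 0  ⇒  (a,b)_∞ = +1.
v=23: a=23^2·(≡22), b=23^1·(≡19) mod 23; (22|23)=-1, (19|23)=-1; (−1)^{2·1·11}·(-1)^1·(-1)^2 = -1.
v=2: v_2(a)=4, v_2(b)=0; units ≡ 5, 5 (mod 8); ε·ε+αω+βω = 0·0+4·1+0·1 ≡ 0  ⇒  (a,b)_2 = +1.
v=13: a=13^-2·(≡5), b=13^0·(≡11) mod 13; (5|13)=-1, (11|13)=-1; (−1)^{-2·0·6}·(-1)^0·(-1)^-2 = +1.
v=17: a=17^2·(≡11), b=17^0·(≡10) mod 17; (11|17)=-1, (10|17)=-1; (−1)^{2·0·8}·(-1)^0·(-1)^2 = +1.
v=3: a=3^3·(≡1), b=3^0·(≡1) mod 3; (1|3)=+1, (1|3)=+1; (−1)^{3·0·1}·(+1)^0·(+1)^3 = +1.
v=11: a=11^1·(≡1), b=11^0·(≡6) mod 11; (1|11)=+1, (6|11)=-1; (−1)^{1·0·5}·(+1)^0·(-1)^1 = -1.
v=37: a=37^3·(≡9), b=37^1·(≡2) mod 37; (9|37)=+1, (2|37)=-1; (−1)^{3·1·18}·(+1)^1·(-1)^3 = -1.
(811965, 80845 / ℚ) ramifies at {5, 11, 23, 37}: a division algebra.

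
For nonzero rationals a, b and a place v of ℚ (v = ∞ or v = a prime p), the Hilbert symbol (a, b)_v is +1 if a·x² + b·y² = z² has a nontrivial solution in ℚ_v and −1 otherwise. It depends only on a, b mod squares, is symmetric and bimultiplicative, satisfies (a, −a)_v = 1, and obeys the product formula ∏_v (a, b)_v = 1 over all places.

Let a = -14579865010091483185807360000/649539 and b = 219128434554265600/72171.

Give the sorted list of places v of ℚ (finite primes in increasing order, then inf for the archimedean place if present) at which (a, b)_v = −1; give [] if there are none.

[2, 17]

Mod squares: a ≡ -374, b ≡ 34034. Check v ∈ {∞, 2, 3, 5, 7, 11, 13, 17}.
v=7: a=7^4·(≡1), b=7^3·(≡2) mod 7; (1|7)=+1, (2|7)=+1; (−1)^{4·3·3}·(+1)^3·(+1)^4 = +1.
v=11: a=11^-1·(≡10), b=11^-1·(≡9) mod 11; (10|11)=-1, (9|11)=+1; (−1)^{-1·-1·5}·(-1)^-1·(+1)^-1 = +1.
v=13: a=13^8·(≡1), b=13^3·(≡7) mod 13; (1|13)=+1, (7|13)=-1; (−1)^{8·3·6}·(+1)^3·(-1)^8 = +1.
v=5: a=5^4·(≡1), b=5^2·(≡4) mod 5; (1|5)=+1, (4|5)=+1; (−1)^{4·2·2}·(+1)^2·(+1)^4 = +1.
v=3: a=3^-10·(≡1), b=3^-8·(≡2) mod 3; (1|3)=+1, (2|3)=-1; (−1)^{-10·-8·1}·(+1)^-8·(-1)^-10 = +1.
v=17: a=17^5·(≡14), b=17^5·(≡2) mod 17; (14|17)=-1, (2|17)=+1; (−1)^{5·5·8}·(-1)^5·(+1)^5 = -1.
v=∞: -374 < 0 and 34034 > 0  ⇒  (a,b)_∞ = +1.
v=2: v_2(a)=23, v_2(b)=13; units ≡ 5, 1 (mod 8); ε·ε+αω+βω = 0·0+23·0+13·1 ≡ 1  ⇒  (a,b)_2 = -1.
(-374, 34034 / ℚ) ramifies at {2, 17}: a division algebra.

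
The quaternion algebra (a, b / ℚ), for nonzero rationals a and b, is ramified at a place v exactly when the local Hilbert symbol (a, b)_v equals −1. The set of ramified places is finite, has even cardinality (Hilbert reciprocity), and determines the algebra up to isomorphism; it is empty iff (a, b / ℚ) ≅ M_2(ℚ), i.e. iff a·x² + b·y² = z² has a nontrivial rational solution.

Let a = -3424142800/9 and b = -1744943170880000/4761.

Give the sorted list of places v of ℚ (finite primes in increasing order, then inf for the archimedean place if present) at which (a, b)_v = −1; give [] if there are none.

Mod squares: a ≡ -37, b ≡ -962. Check v ∈ {∞, 2, 3, 5, 7, 13, 23, 37}.
v=7: a=7^0·(≡3), b=7^2·(≡2) mod 7; (3|7)=-1, (2|7)=+1; (−1)^{0·2·3}·(-1)^2·(+1)^0 = +1.
v=13: a=13^2·(≡6), b=13^3·(≡12) mod 13; (6|13)=-1, (12|13)=+1; (−1)^{2·3·6}·(-1)^3·(+1)^2 = -1.
v=3: a=3^-2·(≡2), b=3^-2·(≡1) mod 3; (2|3)=-1, (1|3)=+1; (−1)^{-2·-2·1}·(-1)^-2·(+1)^-2 = +1.
v=37: a=37^3·(≡4), b=37^3·(≡3) mod 37; (4|37)=+1, (3|37)=+1; (−1)^{3·3·18}·(+1)^3·(+1)^3 = +1.
v=2: v_2(a)=4, v_2(b)=9; units ≡ 3, 7 (mod 8); ε·ε+αω+βω = 1·1+4·0+9·1 ≡ 0  ⇒  (a,b)_2 = +1.
v=23: a=23^0·(≡13), b=23^-2·(≡18) mod 23; (13|23)=+1, (18|23)=+1; (−1)^{0·-2·11}·(+1)^-2·(+1)^0 = +1.
v=5: a=5^2·(≡2), b=5^4·(≡2) mod 5; (2|5)=-1, (2|5)=-1; (−1)^{2·4·2}·(-1)^4·(-1)^2 = +1.
v=∞: -37 < 0 and -962 < 0  ⇒  (a,b)_∞ = -1.
Ram(-37, -962) = {13, ∞}; no ℚ_13-point on the conic.

[13, inf]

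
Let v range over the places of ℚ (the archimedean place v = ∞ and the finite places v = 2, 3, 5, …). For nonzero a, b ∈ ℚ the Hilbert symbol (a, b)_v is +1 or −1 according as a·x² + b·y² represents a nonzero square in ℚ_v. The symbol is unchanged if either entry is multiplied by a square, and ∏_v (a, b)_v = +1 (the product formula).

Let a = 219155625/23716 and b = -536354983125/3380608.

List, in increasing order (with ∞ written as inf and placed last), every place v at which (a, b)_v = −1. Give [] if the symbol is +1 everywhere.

(a, b) ≡ (481, -12412686) mod (ℚ^×)²; places V = {2, 3, 5, 7, 11, 13, 17, 23, 37, ∞}.
(a,b)_23: α=0, u≡11; β=1, v≡18 (mod 23); (11|23)=-1, (18|23)=+1; sign (−1)^0·-1^1·+1^0 = -1.
(a,b)_3: α=6, u≡1; β=3, v≡2 (mod 3); (1|3)=+1, (2|3)=-1; sign (−1)^0·+1^3·-1^6 = +1.
(a,b)_7: α=-2, u≡3; β=-4, v≡4 (mod 7); (3|7)=-1, (4|7)=+1; sign (−1)^0·-1^-4·+1^-2 = +1.
(a,b)_5: α=4, u≡4; β=4, v≡4 (mod 5); (4|5)=+1, (4|5)=+1; sign (−1)^0·+1^4·+1^4 = +1.
(a,b)_37: α=1, u≡20; β=1, v≡27 (mod 37); (20|37)=-1, (27|37)=+1; sign (−1)^0·-1^1·+1^1 = -1.
(a,b)_17: α=0, u≡6; β=1, v≡15 (mod 17); (6|17)=-1, (15|17)=+1; sign (−1)^0·-1^1·+1^0 = -1.
(a,b)_2: α=-2, β=-7; u≡1, v≡1 (mod 8); ε(u)ε(v)=0·0, αω(v)=-2·0, βω(u)=-7·0; sum ≡ 0  ⇒  +1.
(a,b)_13: α=1, u≡6; β=3, v≡8 (mod 13); (6|13)=-1, (8|13)=-1; sign (−1)^0·-1^3·-1^1 = +1.
(a,b)_11: α=-2, u≡2; β=-1, v≡5 (mod 11); (2|11)=-1, (5|11)=+1; sign (−1)^0·-1^-1·+1^-2 = -1.
(a,b)_∞: sgn(481)=+, sgn(-12412686)=−, so +1.
Ram(481, -12412686) = {11, 17, 23, 37}; no ℚ_11-point on the conic.

[11, 17, 23, 37]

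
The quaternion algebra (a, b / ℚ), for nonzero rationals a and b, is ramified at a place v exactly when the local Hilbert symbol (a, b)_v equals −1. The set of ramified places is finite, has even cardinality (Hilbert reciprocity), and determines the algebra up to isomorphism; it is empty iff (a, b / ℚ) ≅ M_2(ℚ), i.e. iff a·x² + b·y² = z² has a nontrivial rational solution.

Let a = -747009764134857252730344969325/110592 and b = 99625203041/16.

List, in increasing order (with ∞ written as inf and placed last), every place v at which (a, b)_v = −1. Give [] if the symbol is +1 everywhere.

[3, 13, 41, 43]

Mod squares: a ≡ -257439, b ≡ 2033167409. Check v ∈ {∞, 2, 3, 5, 7, 11, 13, 19, 23, 29, 41, 43}.
v=23: a=23^3·(≡13), b=23^1·(≡10) mod 23; (13|23)=+1, (10|23)=-1; (−1)^{3·1·11}·(+1)^1·(-1)^3 = +1.
v=13: a=13^1·(≡1), b=13^1·(≡8) mod 13; (1|13)=+1, (8|13)=-1; (−1)^{1·1·6}·(+1)^1·(-1)^1 = -1.
v=3: a=3^-3·(≡2), b=3^0·(≡2) mod 3; (2|3)=-1, (2|3)=-1; (−1)^{-3·0·1}·(-1)^0·(-1)^-3 = -1.
v=2: v_2(a)=-12, v_2(b)=-4; units ≡ 1, 1 (mod 8); ε·ε+αω+βω = 0·0+-12·0+-4·0 ≡ 0  ⇒  (a,b)_2 = +1.
v=∞: -257439 < 0 and 2033167409 > 0  ⇒  (a,b)_∞ = +1.
v=11: a=11^2·(≡1), b=11^0·(≡9) mod 11; (1|11)=+1, (9|11)=+1; (−1)^{2·0·5}·(+1)^0·(+1)^2 = +1.
v=29: a=29^2·(≡20), b=29^1·(≡27) mod 29; (20|29)=+1, (27|29)=-1; (−1)^{2·1·14}·(+1)^1·(-1)^2 = +1.
v=5: a=5^2·(≡1), b=5^0·(≡1) mod 5; (1|5)=+1, (1|5)=+1; (−1)^{2·0·2}·(+1)^0·(+1)^2 = +1.
v=7: a=7^9·(≡4), b=7^3·(≡5) mod 7; (4|7)=+1, (5|7)=-1; (−1)^{9·3·3}·(+1)^3·(-1)^9 = +1.
v=41: a=41^3·(≡29), b=41^1·(≡36) mod 41; (29|41)=-1, (36|41)=+1; (−1)^{3·1·20}·(-1)^1·(+1)^3 = -1.
v=43: a=43^2·(≡3), b=43^1·(≡2) mod 43; (3|43)=-1, (2|43)=-1; (−1)^{2·1·21}·(-1)^1·(-1)^2 = -1.
v=19: a=19^2·(≡16), b=19^1·(≡3) mod 19; (16|19)=+1, (3|19)=-1; (−1)^{2·1·9}·(+1)^1·(-1)^2 = +1.
Ram(-257439, 2033167409) = {3, 13, 41, 43}; no ℚ_3-point on the conic.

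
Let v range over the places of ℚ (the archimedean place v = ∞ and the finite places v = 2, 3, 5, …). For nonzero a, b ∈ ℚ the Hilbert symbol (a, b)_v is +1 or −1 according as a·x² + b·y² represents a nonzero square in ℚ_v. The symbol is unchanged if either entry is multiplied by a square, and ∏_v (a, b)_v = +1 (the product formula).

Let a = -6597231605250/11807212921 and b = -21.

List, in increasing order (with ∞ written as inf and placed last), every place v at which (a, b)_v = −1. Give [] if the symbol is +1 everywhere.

Mod squares: a ≡ -4290, b ≡ -21. Check v ∈ {∞, 2, 3, 5, 7, 11, 13, 19, 23, 31, 43}.
v=2: v_2(a)=1, v_2(b)=0; units ≡ 7, 3 (mod 8); ε·ε+αω+βω = 1·1+1·1+0·0 ≡ 0  ⇒  (a,b)_2 = +1.
v=∞: -4290 < 0 and -21 < 0  ⇒  (a,b)_∞ = -1.
v=5: a=5^3·(≡3), b=5^0·(≡4) mod 5; (3|5)=-1, (4|5)=+1; (−1)^{3·0·2}·(-1)^0·(+1)^3 = +1.
v=23: a=23^2·(≡14), b=23^0·(≡2) mod 23; (14|23)=-1, (2|23)=+1; (−1)^{2·0·11}·(-1)^0·(+1)^2 = +1.
v=19: a=19^-4·(≡11), b=19^0·(≡17) mod 19; (11|19)=+1, (17|19)=+1; (−1)^{-4·0·9}·(+1)^0·(+1)^-4 = +1.
v=11: a=11^3·(≡8), b=11^0·(≡1) mod 11; (8|11)=-1, (1|11)=+1; (−1)^{3·0·5}·(-1)^0·(+1)^3 = +1.
v=7: a=7^-2·(≡4), b=7^1·(≡4) mod 7; (4|7)=+1, (4|7)=+1; (−1)^{-2·1·3}·(+1)^1·(+1)^-2 = +1.
v=13: a=13^1·(≡8), b=13^0·(≡5) mod 13; (8|13)=-1, (5|13)=-1; (−1)^{1·0·6}·(-1)^0·(-1)^1 = -1.
v=31: a=31^2·(≡19), b=31^0·(≡10) mod 31; (19|31)=+1, (10|31)=+1; (−1)^{2·0·15}·(+1)^0·(+1)^2 = +1.
v=43: a=43^-2·(≡13), b=43^0·(≡22) mod 43; (13|43)=+1, (22|43)=-1; (−1)^{-2·0·21}·(+1)^0·(-1)^-2 = +1.
v=3: a=3^1·(≡1), b=3^1·(≡2) mod 3; (1|3)=+1, (2|3)=-1; (−1)^{1·1·1}·(+1)^1·(-1)^1 = +1.
|Ram(-4290, -21)| = 2, even; anisotropic at {13, ∞}.

[13, inf]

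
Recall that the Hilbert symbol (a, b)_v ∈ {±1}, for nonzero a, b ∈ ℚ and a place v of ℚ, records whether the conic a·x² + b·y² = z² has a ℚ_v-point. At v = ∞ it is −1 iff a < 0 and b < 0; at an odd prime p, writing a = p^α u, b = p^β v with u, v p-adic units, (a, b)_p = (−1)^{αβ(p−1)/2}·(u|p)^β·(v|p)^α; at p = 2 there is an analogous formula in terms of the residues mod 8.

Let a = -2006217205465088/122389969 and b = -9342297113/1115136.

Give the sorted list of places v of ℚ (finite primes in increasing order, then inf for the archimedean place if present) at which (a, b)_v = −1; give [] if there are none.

[7, 47, 53, inf]

Mod squares: a ≡ -191807, b ≡ -18377. Check v ∈ {∞, 2, 3, 7, 11, 13, 17, 23, 31, 37, 47, 53}.
v=17: a=17^2·(≡1), b=17^1·(≡6) mod 17; (1|17)=+1, (6|17)=-1; (−1)^{2·1·8}·(+1)^1·(-1)^2 = +1.
v=47: a=47^3·(≡6), b=47^1·(≡12) mod 47; (6|47)=+1, (12|47)=+1; (−1)^{3·1·23}·(+1)^1·(+1)^3 = -1.
v=53: a=53^1·(≡52), b=53^0·(≡27) mod 53; (52|53)=+1, (27|53)=-1; (−1)^{1·0·26}·(+1)^0·(-1)^1 = -1.
v=7: a=7^1·(≡1), b=7^0·(≡5) mod 7; (1|7)=+1, (5|7)=-1; (−1)^{1·0·3}·(+1)^0·(-1)^1 = -1.
v=37: a=37^-2·(≡10), b=37^0·(≡3) mod 37; (10|37)=+1, (3|37)=+1; (−1)^{-2·0·18}·(+1)^0·(+1)^-2 = +1.
v=∞: -191807 < 0 and -18377 < 0  ⇒  (a,b)_∞ = -1.
v=13: a=13^-2·(≡6), b=13^0·(≡8) mod 13; (6|13)=-1, (8|13)=-1; (−1)^{-2·0·6}·(-1)^0·(-1)^-2 = +1.
v=23: a=23^-2·(≡16), b=23^3·(≡4) mod 23; (16|23)=+1, (4|23)=+1; (−1)^{-2·3·11}·(+1)^3·(+1)^-2 = +1.
v=2: v_2(a)=14, v_2(b)=-10; units ≡ 1, 7 (mod 8); ε·ε+αω+βω = 0·1+14·0+-10·0 ≡ 0  ⇒  (a,b)_2 = +1.
v=11: a=11^1·(≡3), b=11^-2·(≡3) mod 11; (3|11)=+1, (3|11)=+1; (−1)^{1·-2·5}·(+1)^-2·(+1)^1 = +1.
v=3: a=3^0·(≡1), b=3^-2·(≡1) mod 3; (1|3)=+1, (1|3)=+1; (−1)^{0·-2·1}·(+1)^-2·(+1)^0 = +1.
v=31: a=31^0·(≡6), b=31^2·(≡3) mod 31; (6|31)=-1, (3|31)=-1; (−1)^{0·2·15}·(-1)^2·(-1)^0 = +1.
(-191807, -18377 / ℚ) ramifies at {7, 47, 53, ∞}: a division algebra.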